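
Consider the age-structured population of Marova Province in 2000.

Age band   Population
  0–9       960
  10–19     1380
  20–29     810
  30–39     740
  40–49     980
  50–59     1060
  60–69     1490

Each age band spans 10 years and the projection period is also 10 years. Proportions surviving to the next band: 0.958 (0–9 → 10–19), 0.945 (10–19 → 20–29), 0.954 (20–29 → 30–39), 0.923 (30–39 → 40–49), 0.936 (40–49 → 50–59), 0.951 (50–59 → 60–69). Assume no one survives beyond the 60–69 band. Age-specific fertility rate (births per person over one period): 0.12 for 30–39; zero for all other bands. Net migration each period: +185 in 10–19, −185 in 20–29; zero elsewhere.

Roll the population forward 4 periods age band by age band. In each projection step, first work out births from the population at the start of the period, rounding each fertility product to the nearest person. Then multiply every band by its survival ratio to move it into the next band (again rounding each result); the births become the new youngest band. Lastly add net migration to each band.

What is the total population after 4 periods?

[period 1]
Births: 740 * 0.12 = 89
10–19: 960 * 0.958 = 920
20–29: 1380 * 0.945 = 1304
30–39: 810 * 0.954 = 773
40–49: 740 * 0.923 = 683
50–59: 980 * 0.936 = 917
60–69: 1060 * 0.951 = 1008
Net migration: 10–19 + 185 → 1105; 20–29 − 185 → 1119
End of period: [89, 1105, 1119, 773, 683, 917, 1008]
[period 2]
Births: 773 * 0.12 = 93
10–19: 89 * 0.958 = 85
20–29: 1105 * 0.945 = 1044
30–39: 1119 * 0.954 = 1068
40–49: 773 * 0.923 = 713
50–59: 683 * 0.936 = 639
60–69: 917 * 0.951 = 872
Net migration: 10–19 + 185 → 270; 20–29 − 185 → 859
End of period: [93, 270, 859, 1068, 713, 639, 872]
[period 3]
Births: 1068 * 0.12 = 128
10–19: 93 * 0.958 = 89
20–29: 270 * 0.945 = 255
30–39: 859 * 0.954 = 819
40–49: 1068 * 0.923 = 986
50–59: 713 * 0.936 = 667
60–69: 639 * 0.951 = 608
Net migration: 10–19 + 185 → 274; 20–29 − 185 → 70
End of period: [128, 274, 70, 819, 986, 667, 608]
[period 4]
Births: 819 * 0.12 = 98
10–19: 128 * 0.958 = 123
20–29: 274 * 0.945 = 259
30–39: 70 * 0.954 = 67
40–49: 819 * 0.923 = 756
50–59: 986 * 0.936 = 923
60–69: 667 * 0.951 = 634
Net migration: 10–19 + 185 → 308; 20–29 − 185 → 74
End of period: [98, 308, 74, 67, 756, 923, 634]
Total after period 4: 98 + 308 + 74 + 67 + 756 + 923 + 634 = 2860

2860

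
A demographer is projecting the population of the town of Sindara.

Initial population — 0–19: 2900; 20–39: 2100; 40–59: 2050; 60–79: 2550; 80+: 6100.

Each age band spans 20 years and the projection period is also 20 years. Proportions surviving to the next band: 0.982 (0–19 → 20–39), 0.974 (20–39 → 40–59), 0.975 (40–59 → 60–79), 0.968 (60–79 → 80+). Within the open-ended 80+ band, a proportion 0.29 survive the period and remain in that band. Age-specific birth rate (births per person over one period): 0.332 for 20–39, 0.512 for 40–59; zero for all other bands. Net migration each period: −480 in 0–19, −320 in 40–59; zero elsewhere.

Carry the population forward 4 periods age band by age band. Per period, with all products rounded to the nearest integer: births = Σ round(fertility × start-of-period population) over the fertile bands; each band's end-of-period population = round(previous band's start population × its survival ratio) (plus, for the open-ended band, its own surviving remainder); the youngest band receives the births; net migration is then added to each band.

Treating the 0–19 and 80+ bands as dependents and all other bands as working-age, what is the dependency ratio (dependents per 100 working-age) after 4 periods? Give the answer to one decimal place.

115.4

Numbering the bands 1..5 from youngest to oldest:
After projecting period 1:
Births: 2100 × 0.332 = 697 ; 2050 × 0.512 = 1050 ⇒ total 1747
Band 2: 2900 × 0.982 = 2848
Band 3: 2100 × 0.974 = 2045
Band 4: 2050 × 0.975 = 1999
Band 5: 2550 × 0.968 + 6100 × 0.29 = 2468 + 1769 = 4237
Net migration: Band 1 − 480 → 1267; Band 3 − 320 → 1725
End of period: [1267, 2848, 1725, 1999, 4237]
After projecting period 2:
Births: 2848 × 0.332 = 946 ; 1725 × 0.512 = 883 ⇒ total 1829
Band 2: 1267 × 0.982 = 1244
Band 3: 2848 × 0.974 = 2774
Band 4: 1725 × 0.975 = 1682
Band 5: 1999 × 0.968 + 4237 × 0.29 = 1935 + 1229 = 3164
Net migration: Band 1 − 480 → 1349; Band 3 − 320 → 2454
End of period: [1349, 1244, 2454, 1682, 3164]
After projecting period 3:
Births: 1244 × 0.332 = 413 ; 2454 × 0.512 = 1256 ⇒ total 1669
Band 2: 1349 × 0.982 = 1325
Band 3: 1244 × 0.974 = 1212
Band 4: 2454 × 0.975 = 2393
Band 5: 1682 × 0.968 + 3164 × 0.29 = 1628 + 918 = 2546
Net migration: Band 1 − 480 → 1189; Band 3 − 320 → 892
End of period: [1189, 1325, 892, 2393, 2546]
After projecting period 4:
Births: 1325 × 0.332 = 440 ; 892 × 0.512 = 457 ⇒ total 897
Band 2: 1189 × 0.982 = 1168
Band 3: 1325 × 0.974 = 1291
Band 4: 892 × 0.975 = 870
Band 5: 2393 × 0.968 + 2546 × 0.29 = 2316 + 738 = 3054
Net migration: Band 1 − 480 → 417; Band 3 − 320 → 971
End of period: [417, 1168, 971, 870, 3054]
Dependents (band 0–19 + band 80+) = 417 + 3054 = 3471; working-age = 3009; ratio = 3471/3009 × 100 = 115.4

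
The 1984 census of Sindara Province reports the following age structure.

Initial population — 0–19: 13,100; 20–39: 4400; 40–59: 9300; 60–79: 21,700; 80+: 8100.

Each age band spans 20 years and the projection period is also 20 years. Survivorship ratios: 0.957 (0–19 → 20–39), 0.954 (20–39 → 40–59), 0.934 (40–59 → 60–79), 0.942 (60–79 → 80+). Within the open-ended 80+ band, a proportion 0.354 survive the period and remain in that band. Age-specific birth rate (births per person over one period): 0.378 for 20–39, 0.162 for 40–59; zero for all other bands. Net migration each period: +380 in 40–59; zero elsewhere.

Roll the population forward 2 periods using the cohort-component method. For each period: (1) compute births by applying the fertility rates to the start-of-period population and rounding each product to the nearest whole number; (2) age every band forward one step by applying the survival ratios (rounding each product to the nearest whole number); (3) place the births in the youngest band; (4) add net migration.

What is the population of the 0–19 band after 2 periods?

[period 1]
Births: 4400 × 0.378 = 1663  |  9300 × 0.162 = 1507 → total 3170
20–39: 13100 × 0.957 = 12537
40–59: 4400 × 0.954 = 4198
60–79: 9300 × 0.934 = 8686
80+: 21700 × 0.942 + 8100 × 0.354 = 20441 + 2867 = 23308
Net migration: 40–59 + 380 → 4578
Population now: 0–19=3170, 20–39=12537, 40–59=4578, 60–79=8686, 80+=23308
[period 2]
Births: 12537 × 0.378 = 4739  |  4578 × 0.162 = 742 → total 5481
20–39: 3170 × 0.957 = 3034
40–59: 12537 × 0.954 = 11960
60–79: 4578 × 0.934 = 4276
80+: 8686 × 0.942 + 23308 × 0.354 = 8182 + 8251 = 16433
Net migration: 40–59 + 380 → 12340
Population now: 0–19=5481, 20–39=3034, 40–59=12340, 60–79=4276, 80+=16433

5481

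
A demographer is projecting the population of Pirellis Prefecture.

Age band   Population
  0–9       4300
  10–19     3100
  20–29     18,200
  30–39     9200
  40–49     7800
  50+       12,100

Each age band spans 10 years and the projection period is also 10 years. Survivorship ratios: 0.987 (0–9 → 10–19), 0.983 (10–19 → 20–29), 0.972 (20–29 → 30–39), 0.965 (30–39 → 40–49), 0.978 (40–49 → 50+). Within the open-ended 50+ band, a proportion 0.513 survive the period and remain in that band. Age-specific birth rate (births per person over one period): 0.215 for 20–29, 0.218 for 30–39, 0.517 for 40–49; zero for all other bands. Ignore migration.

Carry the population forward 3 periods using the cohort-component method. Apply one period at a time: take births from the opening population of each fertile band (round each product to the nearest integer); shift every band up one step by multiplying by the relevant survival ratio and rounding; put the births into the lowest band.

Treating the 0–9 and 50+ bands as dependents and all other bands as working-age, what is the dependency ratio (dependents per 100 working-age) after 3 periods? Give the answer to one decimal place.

137.6

After projecting period 1:
Births: 18200 × 0.215 = 3913  |  9200 × 0.218 = 2006  |  7800 × 0.517 = 4033 → 9952
10–19: 4300 × 0.987 = 4244
20–29: 3100 × 0.983 = 3047
30–39: 18200 × 0.972 = 17690
40–49: 9200 × 0.965 = 8878
50+: 7800 × 0.978 + 12100 × 0.513 = 7628 + 6207 = 13835
End of period: [9952, 4244, 3047, 17690, 8878, 13835]
After projecting period 2:
Births: 3047 × 0.215 = 655  |  17690 × 0.218 = 3856  |  8878 × 0.517 = 4590 → 9101
10–19: 9952 × 0.987 = 9823
20–29: 4244 × 0.983 = 4172
30–39: 3047 × 0.972 = 2962
40–49: 17690 × 0.965 = 17071
50+: 8878 × 0.978 + 13835 × 0.513 = 8683 + 7097 = 15780
End of period: [9101, 9823, 4172, 2962, 17071, 15780]
After projecting period 3:
Births: 4172 × 0.215 = 897  |  2962 × 0.218 = 646  |  17071 × 0.517 = 8826 → 10369
10–19: 9101 × 0.987 = 8983
20–29: 9823 × 0.983 = 9656
30–39: 4172 × 0.972 = 4055
40–49: 2962 × 0.965 = 2858
50+: 17071 × 0.978 + 15780 × 0.513 = 16695 + 8095 = 24790
End of period: [10369, 8983, 9656, 4055, 2858, 24790]
Dependents (band 0–9 + band 50+) = 10369 + 24790 = 35159; working-age = 25552; ratio = 35159/25552 × 100 = 137.6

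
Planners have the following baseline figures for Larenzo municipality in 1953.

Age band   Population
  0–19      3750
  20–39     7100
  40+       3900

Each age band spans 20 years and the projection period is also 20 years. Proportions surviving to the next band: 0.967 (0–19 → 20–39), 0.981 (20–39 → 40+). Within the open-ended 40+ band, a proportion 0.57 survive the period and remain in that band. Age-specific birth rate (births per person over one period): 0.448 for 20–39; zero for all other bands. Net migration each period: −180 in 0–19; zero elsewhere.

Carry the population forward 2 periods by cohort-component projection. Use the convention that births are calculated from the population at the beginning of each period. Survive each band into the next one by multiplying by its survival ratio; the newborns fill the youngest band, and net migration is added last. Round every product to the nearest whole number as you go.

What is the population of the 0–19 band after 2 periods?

1444

(Groups numbered youngest = 1 to oldest = 3.)
Period 1.
Births: 7100 × 0.448 = 3181
Group 2: 3750 × 0.967 = 3626
Group 3: 7100 × 0.981 + 3900 × 0.57 = 6965 + 2223 = 9188
Net migration: Group 1 − 180 → 3001
Population now: 0–19=3001, 20–39=3626, 40+=9188
Period 2.
Births: 3626 × 0.448 = 1624
Group 2: 3001 × 0.967 = 2902
Group 3: 3626 × 0.981 + 9188 × 0.57 = 3557 + 5237 = 8794
Net migration: Group 1 − 180 → 1444
Population now: 0–19=1444, 20–39=2902, 40+=8794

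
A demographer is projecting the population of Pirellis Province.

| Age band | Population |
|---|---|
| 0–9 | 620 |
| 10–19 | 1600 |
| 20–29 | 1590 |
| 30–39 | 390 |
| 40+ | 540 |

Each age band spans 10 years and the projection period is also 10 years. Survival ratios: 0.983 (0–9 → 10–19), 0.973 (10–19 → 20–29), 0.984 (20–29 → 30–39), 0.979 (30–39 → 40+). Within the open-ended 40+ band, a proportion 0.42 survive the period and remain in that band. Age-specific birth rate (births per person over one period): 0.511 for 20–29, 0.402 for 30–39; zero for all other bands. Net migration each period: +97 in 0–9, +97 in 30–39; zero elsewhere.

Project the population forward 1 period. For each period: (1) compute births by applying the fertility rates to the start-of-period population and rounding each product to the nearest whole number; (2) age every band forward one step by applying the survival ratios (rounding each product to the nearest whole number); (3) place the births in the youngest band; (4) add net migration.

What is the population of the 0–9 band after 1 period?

1066

[period 1]
Births: 1590 * 0.511 = 812  |  390 * 0.402 = 157 — total 969
10–19: 620 * 0.983 = 609
20–29: 1600 * 0.973 = 1557
30–39: 1590 * 0.984 = 1565
40+: 390 * 0.979 + 540 * 0.42 = 382 + 227 = 609
Net migration: 0–9 + 97 → 1066; 30–39 + 97 → 1662
End of period: [1066, 609, 1557, 1662, 609]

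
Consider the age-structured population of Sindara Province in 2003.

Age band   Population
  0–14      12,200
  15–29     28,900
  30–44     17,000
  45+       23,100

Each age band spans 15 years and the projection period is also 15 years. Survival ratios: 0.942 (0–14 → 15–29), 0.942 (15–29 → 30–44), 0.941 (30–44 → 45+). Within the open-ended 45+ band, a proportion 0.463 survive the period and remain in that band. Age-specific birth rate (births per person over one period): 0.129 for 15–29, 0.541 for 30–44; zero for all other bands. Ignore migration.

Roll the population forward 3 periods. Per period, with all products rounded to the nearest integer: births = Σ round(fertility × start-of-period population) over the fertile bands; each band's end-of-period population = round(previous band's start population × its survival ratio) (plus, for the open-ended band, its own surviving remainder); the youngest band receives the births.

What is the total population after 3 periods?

61935

Period 1:
Births: 28900 × 0.129 = 3728 ; 17000 × 0.541 = 9197 — total 12925
15–29: 12200 × 0.942 = 11492
30–44: 28900 × 0.942 = 27224
45+: 17000 × 0.941 + 23100 × 0.463 = 15997 + 10695 = 26692
→ [12925, 11492, 27224, 26692]
Period 2:
Births: 11492 × 0.129 = 1482 ; 27224 × 0.541 = 14728 — total 16210
15–29: 12925 × 0.942 = 12175
30–44: 11492 × 0.942 = 10825
45+: 27224 × 0.941 + 26692 × 0.463 = 25618 + 12358 = 37976
→ [16210, 12175, 10825, 37976]
Period 3:
Births: 12175 × 0.129 = 1571 ; 10825 × 0.541 = 5856 — total 7427
15–29: 16210 × 0.942 = 15270
30–44: 12175 × 0.942 = 11469
45+: 10825 × 0.941 + 37976 × 0.463 = 10186 + 17583 = 27769
→ [7427, 15270, 11469, 27769]
Total after period 3: 7427 + 15270 + 11469 + 27769 = 61935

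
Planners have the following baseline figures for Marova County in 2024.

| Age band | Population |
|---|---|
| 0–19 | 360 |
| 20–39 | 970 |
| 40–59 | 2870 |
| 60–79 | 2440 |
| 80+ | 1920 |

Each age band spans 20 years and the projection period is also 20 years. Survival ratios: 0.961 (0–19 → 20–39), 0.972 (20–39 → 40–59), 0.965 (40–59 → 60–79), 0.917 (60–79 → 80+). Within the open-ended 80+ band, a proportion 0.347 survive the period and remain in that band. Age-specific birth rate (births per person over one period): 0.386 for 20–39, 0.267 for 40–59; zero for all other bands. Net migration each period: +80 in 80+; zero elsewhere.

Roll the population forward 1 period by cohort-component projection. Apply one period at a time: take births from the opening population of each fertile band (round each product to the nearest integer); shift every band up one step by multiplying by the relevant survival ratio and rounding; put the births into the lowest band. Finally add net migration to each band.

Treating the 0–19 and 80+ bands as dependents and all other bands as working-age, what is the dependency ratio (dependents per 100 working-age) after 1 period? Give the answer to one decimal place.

101.6

Numbering the groups 1..5 from youngest to oldest:
Period 1.
Births: 970 × 0.386 = 374, 2870 × 0.267 = 766 → total 1140
Group 2: 360 × 0.961 = 346
Group 3: 970 × 0.972 = 943
Group 4: 2870 × 0.965 = 2770
Group 5: 2440 × 0.917 + 1920 × 0.347 = 2237 + 666 = 2903
Net migration: Group 5 + 80 → 2983
Giving 1140 / 346 / 943 / 2770 / 2983.
Dependents (band 0–19 + band 80+) = 1140 + 2983 = 4123; working-age = 4059; ratio = 4123/4059 × 100 = 101.6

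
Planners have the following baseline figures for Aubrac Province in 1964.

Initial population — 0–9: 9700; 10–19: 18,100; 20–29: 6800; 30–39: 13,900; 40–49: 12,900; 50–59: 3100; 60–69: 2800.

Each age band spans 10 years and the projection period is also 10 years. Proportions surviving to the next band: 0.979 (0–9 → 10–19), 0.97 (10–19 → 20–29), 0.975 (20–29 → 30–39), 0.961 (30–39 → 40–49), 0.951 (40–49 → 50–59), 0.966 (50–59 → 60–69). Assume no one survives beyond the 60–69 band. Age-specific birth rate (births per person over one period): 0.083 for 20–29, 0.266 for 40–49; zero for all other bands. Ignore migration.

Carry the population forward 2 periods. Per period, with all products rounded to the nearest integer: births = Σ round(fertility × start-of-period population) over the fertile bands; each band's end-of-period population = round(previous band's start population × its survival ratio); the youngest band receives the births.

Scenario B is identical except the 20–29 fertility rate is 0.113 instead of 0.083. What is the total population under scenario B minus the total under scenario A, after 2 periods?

727

Numbering the bands 1..7 from youngest to oldest:
— Period 1 —
Births: 6800 × 0.083 = 564  |  12900 × 0.266 = 3431 → 3995
Band 2: 9700 × 0.979 = 9496
Band 3: 18100 × 0.97 = 17557
Band 4: 6800 × 0.975 = 6630
Band 5: 13900 × 0.961 = 13358
Band 6: 12900 × 0.951 = 12268
Band 7: 3100 × 0.966 = 2995
Giving 3995 / 9496 / 17557 / 6630 / 13358 / 12268 / 2995.
— Period 2 —
Births: 17557 × 0.083 = 1457  |  13358 × 0.266 = 3553 → 5010
Band 2: 3995 × 0.979 = 3911
Band 3: 9496 × 0.97 = 9211
Band 4: 17557 × 0.975 = 17118
Band 5: 6630 × 0.961 = 6371
Band 6: 13358 × 0.951 = 12703
Band 7: 12268 × 0.966 = 11851
Giving 5010 / 3911 / 9211 / 17118 / 6371 / 12703 / 11851.
Scenario A total after 2 periods: 66175
Scenario B projection —
— Period 1 —
Births: 6800 × 0.113 = 768  |  12900 × 0.266 = 3431 → 4199
Band 2: 9700 × 0.979 = 9496
Band 3: 18100 × 0.97 = 17557
Band 4: 6800 × 0.975 = 6630
Band 5: 13900 × 0.961 = 13358
Band 6: 12900 × 0.951 = 12268
Band 7: 3100 × 0.966 = 2995
Giving 4199 / 9496 / 17557 / 6630 / 13358 / 12268 / 2995.
— Period 2 —
Births: 17557 × 0.113 = 1984  |  13358 × 0.266 = 3553 → 5537
Band 2: 4199 × 0.979 = 4111
Band 3: 9496 × 0.97 = 9211
Band 4: 17557 × 0.975 = 17118
Band 5: 6630 × 0.961 = 6371
Band 6: 13358 × 0.951 = 12703
Band 7: 12268 × 0.966 = 11851
Giving 5537 / 4111 / 9211 / 17118 / 6371 / 12703 / 11851.
Scenario B total after 2 periods: 66902
Difference B − A = 66902 − 66175 = 727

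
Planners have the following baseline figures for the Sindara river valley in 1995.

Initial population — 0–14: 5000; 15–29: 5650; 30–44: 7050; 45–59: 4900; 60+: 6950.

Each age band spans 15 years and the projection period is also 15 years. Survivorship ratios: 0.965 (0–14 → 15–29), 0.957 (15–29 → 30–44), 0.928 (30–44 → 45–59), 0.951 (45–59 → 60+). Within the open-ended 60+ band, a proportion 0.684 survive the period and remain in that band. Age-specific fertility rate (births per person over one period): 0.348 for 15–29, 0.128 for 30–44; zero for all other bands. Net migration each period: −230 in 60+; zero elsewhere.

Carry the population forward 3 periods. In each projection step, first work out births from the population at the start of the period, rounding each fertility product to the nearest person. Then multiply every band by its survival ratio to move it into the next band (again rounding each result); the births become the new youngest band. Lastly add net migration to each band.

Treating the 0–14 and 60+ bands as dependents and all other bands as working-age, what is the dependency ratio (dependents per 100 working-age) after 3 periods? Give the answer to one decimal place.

[period 1]
Births: 5650 × 0.348 = 1966, 7050 × 0.128 = 902 ⇒ total 2868
15–29: 5000 × 0.965 = 4825
30–44: 5650 × 0.957 = 5407
45–59: 7050 × 0.928 = 6542
60+: 4900 × 0.951 + 6950 × 0.684 = 4660 + 4754 = 9414
Net migration: 60+ − 230 → 9184
Giving 2868 / 4825 / 5407 / 6542 / 9184.
[period 2]
Births: 4825 × 0.348 = 1679, 5407 × 0.128 = 692 ⇒ total 2371
15–29: 2868 × 0.965 = 2768
30–44: 4825 × 0.957 = 4618
45–59: 5407 × 0.928 = 5018
60+: 6542 × 0.951 + 9184 × 0.684 = 6221 + 6282 = 12503
Net migration: 60+ − 230 → 12273
Giving 2371 / 2768 / 4618 / 5018 / 12273.
[period 3]
Births: 2768 × 0.348 = 963, 4618 × 0.128 = 591 ⇒ total 1554
15–29: 2371 × 0.965 = 2288
30–44: 2768 × 0.957 = 2649
45–59: 4618 × 0.928 = 4286
60+: 5018 × 0.951 + 12273 × 0.684 = 4772 + 8395 = 13167
Net migration: 60+ − 230 → 12937
Giving 1554 / 2288 / 2649 / 4286 / 12937.
Dependents (band 0–14 + band 60+) = 1554 + 12937 = 14491; working-age = 9223; ratio = 14491/9223 × 100 = 157.1

157.1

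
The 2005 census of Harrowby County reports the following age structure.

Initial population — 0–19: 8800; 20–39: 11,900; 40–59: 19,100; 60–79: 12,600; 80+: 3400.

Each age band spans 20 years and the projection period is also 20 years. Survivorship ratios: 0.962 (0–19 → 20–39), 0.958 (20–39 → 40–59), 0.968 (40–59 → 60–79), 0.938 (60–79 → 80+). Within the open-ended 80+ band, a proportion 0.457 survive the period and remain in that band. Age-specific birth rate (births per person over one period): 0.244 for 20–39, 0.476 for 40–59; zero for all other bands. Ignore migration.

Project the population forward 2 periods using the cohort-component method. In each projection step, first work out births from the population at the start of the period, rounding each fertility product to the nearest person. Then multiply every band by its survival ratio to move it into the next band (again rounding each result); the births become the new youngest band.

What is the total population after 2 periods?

Period 1.
Births: 11900 * 0.244 = 2904, 19100 * 0.476 = 9092 ⇒ total 11996
20–39: 8800 * 0.962 = 8466
40–59: 11900 * 0.958 = 11400
60–79: 19100 * 0.968 = 18489
80+: 12600 * 0.938 + 3400 * 0.457 = 11819 + 1554 = 13373
End of period: [11996, 8466, 11400, 18489, 13373]
Period 2.
Births: 8466 * 0.244 = 2066, 11400 * 0.476 = 5426 ⇒ total 7492
20–39: 11996 * 0.962 = 11540
40–59: 8466 * 0.958 = 8110
60–79: 11400 * 0.968 = 11035
80+: 18489 * 0.938 + 13373 * 0.457 = 17343 + 6111 = 23454
End of period: [7492, 11540, 8110, 11035, 23454]
Total after period 2: 7492 + 11540 + 8110 + 11035 + 23454 = 61631

61631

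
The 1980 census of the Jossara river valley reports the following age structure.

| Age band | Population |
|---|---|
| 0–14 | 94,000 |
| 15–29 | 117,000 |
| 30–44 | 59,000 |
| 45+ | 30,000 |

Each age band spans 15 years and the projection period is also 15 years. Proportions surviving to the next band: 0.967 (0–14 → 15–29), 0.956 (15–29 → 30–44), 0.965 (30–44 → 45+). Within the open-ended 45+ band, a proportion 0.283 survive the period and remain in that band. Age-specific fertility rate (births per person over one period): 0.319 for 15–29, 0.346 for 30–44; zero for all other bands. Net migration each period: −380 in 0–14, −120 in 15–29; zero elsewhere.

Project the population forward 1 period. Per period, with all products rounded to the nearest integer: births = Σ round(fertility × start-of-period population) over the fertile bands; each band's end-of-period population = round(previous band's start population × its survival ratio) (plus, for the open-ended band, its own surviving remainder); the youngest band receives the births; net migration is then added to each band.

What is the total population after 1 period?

Numbering the bands 1..4 from youngest to oldest:
Period 1:
Births: 117000 × 0.319 = 37323, 59000 × 0.346 = 20414 — total 57737
Band 2: 94000 × 0.967 = 90898
Band 3: 117000 × 0.956 = 111852
Band 4: 59000 × 0.965 + 30000 × 0.283 = 56935 + 8490 = 65425
Net migration: Band 1 − 380 → 57357; Band 2 − 120 → 90778
Giving 57357 / 90778 / 111852 / 65425.
Total after period 1: 57357 + 90778 + 111852 + 65425 = 325412

325412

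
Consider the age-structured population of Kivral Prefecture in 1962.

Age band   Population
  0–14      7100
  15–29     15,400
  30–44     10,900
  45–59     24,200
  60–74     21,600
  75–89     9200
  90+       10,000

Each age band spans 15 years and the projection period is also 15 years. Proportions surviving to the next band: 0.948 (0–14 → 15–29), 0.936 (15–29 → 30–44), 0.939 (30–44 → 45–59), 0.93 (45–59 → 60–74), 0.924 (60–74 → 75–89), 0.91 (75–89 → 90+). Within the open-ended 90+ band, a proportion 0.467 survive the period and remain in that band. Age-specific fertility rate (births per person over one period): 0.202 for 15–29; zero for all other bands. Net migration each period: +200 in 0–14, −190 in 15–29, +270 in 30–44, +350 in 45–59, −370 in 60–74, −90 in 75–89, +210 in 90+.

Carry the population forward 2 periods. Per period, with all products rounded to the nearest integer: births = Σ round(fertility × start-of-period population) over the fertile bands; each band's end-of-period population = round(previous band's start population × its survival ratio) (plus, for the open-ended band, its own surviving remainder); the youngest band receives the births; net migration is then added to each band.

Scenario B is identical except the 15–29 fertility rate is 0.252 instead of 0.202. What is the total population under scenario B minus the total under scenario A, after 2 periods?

Let group 1 be 0–14 through group 7 = 90+.
Period 1:
Births: 15400 * 0.202 = 3111
Group 2: 7100 * 0.948 = 6731
Group 3: 15400 * 0.936 = 14414
Group 4: 10900 * 0.939 = 10235
Group 5: 24200 * 0.93 = 22506
Group 6: 21600 * 0.924 = 19958
Group 7: 9200 * 0.91 + 10000 * 0.467 = 8372 + 4670 = 13042
Net migration: Group 1 + 200 → 3311; Group 2 − 190 → 6541; Group 3 + 270 → 14684; Group 4 + 350 → 10585; Group 5 − 370 → 22136; Group 6 − 90 → 19868; Group 7 + 210 → 13252
Giving 3311 / 6541 / 14684 / 10585 / 22136 / 19868 / 13252.
Period 2:
Births: 6541 * 0.202 = 1321
Group 2: 3311 * 0.948 = 3139
Group 3: 6541 * 0.936 = 6122
Group 4: 14684 * 0.939 = 13788
Group 5: 10585 * 0.93 = 9844
Group 6: 22136 * 0.924 = 20454
Group 7: 19868 * 0.91 + 13252 * 0.467 = 18080 + 6189 = 24269
Net migration: Group 1 + 200 → 1521; Group 2 − 190 → 2949; Group 3 + 270 → 6392; Group 4 + 350 → 14138; Group 5 − 370 → 9474; Group 6 − 90 → 20364; Group 7 + 210 → 24479
Giving 1521 / 2949 / 6392 / 14138 / 9474 / 20364 / 24479.
Scenario A total after 2 periods: 79317
Scenario B projection —
Period 1:
Births: 15400 * 0.252 = 3881
Group 2: 7100 * 0.948 = 6731
Group 3: 15400 * 0.936 = 14414
Group 4: 10900 * 0.939 = 10235
Group 5: 24200 * 0.93 = 22506
Group 6: 21600 * 0.924 = 19958
Group 7: 9200 * 0.91 + 10000 * 0.467 = 8372 + 4670 = 13042
Net migration: Group 1 + 200 → 4081; Group 2 − 190 → 6541; Group 3 + 270 → 14684; Group 4 + 350 → 10585; Group 5 − 370 → 22136; Group 6 − 90 → 19868; Group 7 + 210 → 13252
Giving 4081 / 6541 / 14684 / 10585 / 22136 / 19868 / 13252.
Period 2:
Births: 6541 * 0.252 = 1648
Group 2: 4081 * 0.948 = 3869
Group 3: 6541 * 0.936 = 6122
Group 4: 14684 * 0.939 = 13788
Group 5: 10585 * 0.93 = 9844
Group 6: 22136 * 0.924 = 20454
Group 7: 19868 * 0.91 + 13252 * 0.467 = 18080 + 6189 = 24269
Net migration: Group 1 + 200 → 1848; Group 2 − 190 → 3679; Group 3 + 270 → 6392; Group 4 + 350 → 14138; Group 5 − 370 → 9474; Group 6 − 90 → 20364; Group 7 + 210 → 24479
Giving 1848 / 3679 / 6392 / 14138 / 9474 / 20364 / 24479.
Scenario B total after 2 periods: 80374
Difference B − A = 80374 − 79317 = 1057

1057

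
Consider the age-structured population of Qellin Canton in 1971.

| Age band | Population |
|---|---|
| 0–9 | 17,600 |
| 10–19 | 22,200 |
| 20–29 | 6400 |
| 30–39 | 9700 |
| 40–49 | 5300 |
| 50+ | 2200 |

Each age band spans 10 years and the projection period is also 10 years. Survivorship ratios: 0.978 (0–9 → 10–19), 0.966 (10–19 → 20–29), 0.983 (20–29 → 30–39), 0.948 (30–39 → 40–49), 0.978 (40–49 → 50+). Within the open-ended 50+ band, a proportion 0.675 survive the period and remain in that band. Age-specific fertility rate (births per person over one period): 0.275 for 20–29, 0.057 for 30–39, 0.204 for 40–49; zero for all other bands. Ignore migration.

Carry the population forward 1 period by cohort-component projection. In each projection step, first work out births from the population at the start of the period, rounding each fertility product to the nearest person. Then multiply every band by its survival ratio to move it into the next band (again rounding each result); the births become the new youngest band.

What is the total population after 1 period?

After projecting period 1:
Births: 6400 × 0.275 = 1760 ; 9700 × 0.057 = 553 ; 5300 × 0.204 = 1081 → total 3394
10–19: 17600 × 0.978 = 17213
20–29: 22200 × 0.966 = 21445
30–39: 6400 × 0.983 = 6291
40–49: 9700 × 0.948 = 9196
50+: 5300 × 0.978 + 2200 × 0.675 = 5183 + 1485 = 6668
Population now: 0–9=3394, 10–19=17213, 20–29=21445, 30–39=6291, 40–49=9196, 50+=6668
Total after period 1: 3394 + 17213 + 21445 + 6291 + 9196 + 6668 = 64207

64207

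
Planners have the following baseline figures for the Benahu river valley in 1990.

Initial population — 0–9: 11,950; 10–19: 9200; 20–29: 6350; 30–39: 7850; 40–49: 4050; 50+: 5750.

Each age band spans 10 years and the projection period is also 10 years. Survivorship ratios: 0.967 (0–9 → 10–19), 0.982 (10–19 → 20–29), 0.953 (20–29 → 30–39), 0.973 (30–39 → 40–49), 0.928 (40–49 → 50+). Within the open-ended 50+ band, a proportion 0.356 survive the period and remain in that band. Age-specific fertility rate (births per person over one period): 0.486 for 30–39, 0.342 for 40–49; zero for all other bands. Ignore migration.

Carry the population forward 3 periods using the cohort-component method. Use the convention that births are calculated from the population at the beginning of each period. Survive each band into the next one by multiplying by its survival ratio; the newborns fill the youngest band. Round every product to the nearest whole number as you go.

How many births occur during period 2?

After projecting period 1:
Births: 7850 × 0.486 = 3815, 4050 × 0.342 = 1385 ⇒ total 5200
10–19: 11950 × 0.967 = 11556
20–29: 9200 × 0.982 = 9034
30–39: 6350 × 0.953 = 6052
40–49: 7850 × 0.973 = 7638
50+: 4050 × 0.928 + 5750 × 0.356 = 3758 + 2047 = 5805
End of period: [5200, 11556, 9034, 6052, 7638, 5805]
After projecting period 2:
Births: 6052 × 0.486 = 2941, 7638 × 0.342 = 2612 ⇒ total 5553
10–19: 5200 × 0.967 = 5028
20–29: 11556 × 0.982 = 11348
30–39: 9034 × 0.953 = 8609
40–49: 6052 × 0.973 = 5889
50+: 7638 × 0.928 + 5805 × 0.356 = 7088 + 2067 = 9155
End of period: [5553, 5028, 11348, 8609, 5889, 9155]

5553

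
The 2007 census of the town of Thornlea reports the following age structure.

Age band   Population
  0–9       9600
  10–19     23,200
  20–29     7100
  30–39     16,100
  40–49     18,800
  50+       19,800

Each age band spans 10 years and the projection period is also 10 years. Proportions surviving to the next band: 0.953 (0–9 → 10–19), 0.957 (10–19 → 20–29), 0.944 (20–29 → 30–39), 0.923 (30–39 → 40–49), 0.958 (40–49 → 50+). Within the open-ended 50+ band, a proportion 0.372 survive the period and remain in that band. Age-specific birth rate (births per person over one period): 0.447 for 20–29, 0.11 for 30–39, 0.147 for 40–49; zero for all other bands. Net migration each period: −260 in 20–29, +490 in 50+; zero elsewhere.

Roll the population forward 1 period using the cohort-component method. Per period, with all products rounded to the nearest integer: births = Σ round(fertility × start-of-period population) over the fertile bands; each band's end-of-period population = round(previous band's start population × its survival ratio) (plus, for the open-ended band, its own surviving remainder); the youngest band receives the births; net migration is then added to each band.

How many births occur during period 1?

7709

Period 1.
Births: 7100 * 0.447 = 3174 ; 16100 * 0.11 = 1771 ; 18800 * 0.147 = 2764 — total 7709
10–19: 9600 * 0.953 = 9149
20–29: 23200 * 0.957 = 22202
30–39: 7100 * 0.944 = 6702
40–49: 16100 * 0.923 = 14860
50+: 18800 * 0.958 + 19800 * 0.372 = 18010 + 7366 = 25376
Net migration: 20–29 − 260 → 21942; 50+ + 490 → 25866
End of period: [7709, 9149, 21942, 6702, 14860, 25866]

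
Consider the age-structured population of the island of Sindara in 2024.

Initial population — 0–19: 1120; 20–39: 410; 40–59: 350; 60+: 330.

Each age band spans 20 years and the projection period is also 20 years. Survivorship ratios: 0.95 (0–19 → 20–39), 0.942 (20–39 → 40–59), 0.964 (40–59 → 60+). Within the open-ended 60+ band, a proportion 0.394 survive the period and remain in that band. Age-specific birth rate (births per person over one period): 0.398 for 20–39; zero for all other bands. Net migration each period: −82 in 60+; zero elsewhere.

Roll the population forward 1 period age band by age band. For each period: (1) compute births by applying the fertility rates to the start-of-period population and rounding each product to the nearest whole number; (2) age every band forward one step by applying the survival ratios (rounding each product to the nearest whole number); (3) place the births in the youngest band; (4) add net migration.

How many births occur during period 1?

163

Period 1.
Births: 410 × 0.398 = 163
20–39: 1120 × 0.95 = 1064
40–59: 410 × 0.942 = 386
60+: 350 × 0.964 + 330 × 0.394 = 337 + 130 = 467
Net migration: 60+ − 82 → 385
Giving 163 / 1064 / 386 / 385.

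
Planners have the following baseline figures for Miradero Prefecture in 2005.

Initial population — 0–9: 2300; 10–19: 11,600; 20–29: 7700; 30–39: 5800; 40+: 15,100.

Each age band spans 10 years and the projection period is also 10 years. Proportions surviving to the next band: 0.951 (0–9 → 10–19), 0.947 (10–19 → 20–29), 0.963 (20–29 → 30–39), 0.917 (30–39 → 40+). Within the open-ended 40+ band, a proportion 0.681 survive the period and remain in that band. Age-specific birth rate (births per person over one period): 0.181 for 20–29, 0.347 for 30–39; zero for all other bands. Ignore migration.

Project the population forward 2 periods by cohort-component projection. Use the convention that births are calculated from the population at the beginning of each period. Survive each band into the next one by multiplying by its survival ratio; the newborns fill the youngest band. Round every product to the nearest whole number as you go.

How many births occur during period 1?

After projecting period 1:
Births: 7700 * 0.181 = 1394, 5800 * 0.347 = 2013 ⇒ total 3407
10–19: 2300 * 0.951 = 2187
20–29: 11600 * 0.947 = 10985
30–39: 7700 * 0.963 = 7415
40+: 5800 * 0.917 + 15100 * 0.681 = 5319 + 10283 = 15602
Population now: 0–9=3407, 10–19=2187, 20–29=10985, 30–39=7415, 40+=15602

3407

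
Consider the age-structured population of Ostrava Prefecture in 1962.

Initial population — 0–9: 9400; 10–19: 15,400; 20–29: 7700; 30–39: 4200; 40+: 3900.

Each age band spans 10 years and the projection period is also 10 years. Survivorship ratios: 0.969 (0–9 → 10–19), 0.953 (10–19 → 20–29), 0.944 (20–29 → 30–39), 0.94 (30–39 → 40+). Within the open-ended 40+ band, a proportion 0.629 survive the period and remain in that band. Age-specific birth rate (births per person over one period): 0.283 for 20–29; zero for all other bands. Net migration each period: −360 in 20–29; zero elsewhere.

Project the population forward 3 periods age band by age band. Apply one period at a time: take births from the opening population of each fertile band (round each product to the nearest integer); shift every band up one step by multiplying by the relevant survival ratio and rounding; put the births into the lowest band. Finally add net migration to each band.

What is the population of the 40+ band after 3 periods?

19533

Call the bands 1 to 5, youngest first.
Period 1.
Births: 7700 * 0.283 = 2179
Band 2: 9400 * 0.969 = 9109
Band 3: 15400 * 0.953 = 14676
Band 4: 7700 * 0.944 = 7269
Band 5: 4200 * 0.94 + 3900 * 0.629 = 3948 + 2453 = 6401
Net migration: Band 3 − 360 → 14316
Population now: 0–9=2179, 10–19=9109, 20–29=14316, 30–39=7269, 40+=6401
Period 2.
Births: 14316 * 0.283 = 4051
Band 2: 2179 * 0.969 = 2111
Band 3: 9109 * 0.953 = 8681
Band 4: 14316 * 0.944 = 13514
Band 5: 7269 * 0.94 + 6401 * 0.629 = 6833 + 4026 = 10859
Net migration: Band 3 − 360 → 8321
Population now: 0–9=4051, 10–19=2111, 20–29=8321, 30–39=13514, 40+=10859
Period 3.
Births: 8321 * 0.283 = 2355
Band 2: 4051 * 0.969 = 3925
Band 3: 2111 * 0.953 = 2012
Band 4: 8321 * 0.944 = 7855
Band 5: 13514 * 0.94 + 10859 * 0.629 = 12703 + 6830 = 19533
Net migration: Band 3 − 360 → 1652
Population now: 0–9=2355, 10–19=3925, 20–29=1652, 30–39=7855, 40+=19533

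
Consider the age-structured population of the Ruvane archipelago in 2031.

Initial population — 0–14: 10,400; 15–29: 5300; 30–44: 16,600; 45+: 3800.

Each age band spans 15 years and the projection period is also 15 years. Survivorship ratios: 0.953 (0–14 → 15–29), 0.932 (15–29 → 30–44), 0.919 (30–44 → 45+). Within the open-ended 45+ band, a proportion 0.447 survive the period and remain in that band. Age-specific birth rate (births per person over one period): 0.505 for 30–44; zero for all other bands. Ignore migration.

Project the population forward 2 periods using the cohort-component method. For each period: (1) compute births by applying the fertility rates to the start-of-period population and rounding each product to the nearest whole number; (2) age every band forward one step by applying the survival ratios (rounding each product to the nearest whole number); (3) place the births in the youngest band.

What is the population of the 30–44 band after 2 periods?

(Groups numbered youngest = 1 to oldest = 4.)
After projecting period 1:
Births: 16600 × 0.505 = 8383
Group 2: 10400 × 0.953 = 9911
Group 3: 5300 × 0.932 = 4940
Group 4: 16600 × 0.919 + 3800 × 0.447 = 15255 + 1699 = 16954
Population now: 0–14=8383, 15–29=9911, 30–44=4940, 45+=16954
After projecting period 2:
Births: 4940 × 0.505 = 2495
Group 2: 8383 × 0.953 = 7989
Group 3: 9911 × 0.932 = 9237
Group 4: 4940 × 0.919 + 16954 × 0.447 = 4540 + 7578 = 12118
Population now: 0–14=2495, 15–29=7989, 30–44=9237, 45+=12118

9237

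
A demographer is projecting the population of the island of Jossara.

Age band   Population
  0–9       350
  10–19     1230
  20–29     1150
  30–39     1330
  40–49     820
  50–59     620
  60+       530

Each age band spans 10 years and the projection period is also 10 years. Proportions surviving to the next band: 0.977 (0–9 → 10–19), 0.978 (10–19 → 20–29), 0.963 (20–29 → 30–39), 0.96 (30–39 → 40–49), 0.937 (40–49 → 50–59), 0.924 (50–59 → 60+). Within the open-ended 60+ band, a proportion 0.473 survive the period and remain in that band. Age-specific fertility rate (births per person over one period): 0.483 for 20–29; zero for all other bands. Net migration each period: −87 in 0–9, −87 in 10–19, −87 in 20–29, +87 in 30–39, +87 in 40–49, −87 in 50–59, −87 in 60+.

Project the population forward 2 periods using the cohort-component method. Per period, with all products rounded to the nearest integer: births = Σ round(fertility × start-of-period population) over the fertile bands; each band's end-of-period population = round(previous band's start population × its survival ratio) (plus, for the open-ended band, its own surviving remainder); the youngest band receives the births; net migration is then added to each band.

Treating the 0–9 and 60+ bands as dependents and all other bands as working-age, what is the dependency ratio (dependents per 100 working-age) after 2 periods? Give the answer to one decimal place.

32.6

— Period 1 —
Births: 1150 × 0.483 = 555
10–19: 350 × 0.977 = 342
20–29: 1230 × 0.978 = 1203
30–39: 1150 × 0.963 = 1107
40–49: 1330 × 0.96 = 1277
50–59: 820 × 0.937 = 768
60+: 620 × 0.924 + 530 × 0.473 = 573 + 251 = 824
Net migration: 0–9 − 87 → 468; 10–19 − 87 → 255; 20–29 − 87 → 1116; 30–39 + 87 → 1194; 40–49 + 87 → 1364; 50–59 − 87 → 681; 60+ − 87 → 737
→ [468, 255, 1116, 1194, 1364, 681, 737]
— Period 2 —
Births: 1116 × 0.483 = 539
10–19: 468 × 0.977 = 457
20–29: 255 × 0.978 = 249
30–39: 1116 × 0.963 = 1075
40–49: 1194 × 0.96 = 1146
50–59: 1364 × 0.937 = 1278
60+: 681 × 0.924 + 737 × 0.473 = 629 + 349 = 978
Net migration: 0–9 − 87 → 452; 10–19 − 87 → 370; 20–29 − 87 → 162; 30–39 + 87 → 1162; 40–49 + 87 → 1233; 50–59 − 87 → 1191; 60+ − 87 → 891
→ [452, 370, 162, 1162, 1233, 1191, 891]
Dependents (band 0–9 + band 60+) = 452 + 891 = 1343; working-age = 4118; ratio = 1343/4118 × 100 = 32.6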